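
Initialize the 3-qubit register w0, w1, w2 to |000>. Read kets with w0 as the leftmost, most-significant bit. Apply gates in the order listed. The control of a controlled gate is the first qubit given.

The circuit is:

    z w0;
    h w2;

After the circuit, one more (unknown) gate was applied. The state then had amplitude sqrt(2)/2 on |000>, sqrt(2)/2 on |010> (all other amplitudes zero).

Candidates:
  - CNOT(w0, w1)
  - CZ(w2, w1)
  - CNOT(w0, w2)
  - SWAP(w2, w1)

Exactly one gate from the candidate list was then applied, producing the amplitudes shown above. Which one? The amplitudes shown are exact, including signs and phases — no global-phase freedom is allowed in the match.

It was SWAP(w2, w1) that produced the state shown.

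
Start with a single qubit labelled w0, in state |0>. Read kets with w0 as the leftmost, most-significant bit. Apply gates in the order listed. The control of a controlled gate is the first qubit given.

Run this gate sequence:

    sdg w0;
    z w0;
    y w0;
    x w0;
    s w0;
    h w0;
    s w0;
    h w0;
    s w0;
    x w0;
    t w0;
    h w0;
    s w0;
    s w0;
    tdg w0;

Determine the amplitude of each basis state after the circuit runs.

The final amplitudes are sqrt(2)*(-1 - exp(I*pi/4) + exp(3*I*pi/4) + I)/4 on |0>, sqrt(2)*(-1 - exp(I*pi/4) - exp(3*I*pi/4) + I)/4 on |1>.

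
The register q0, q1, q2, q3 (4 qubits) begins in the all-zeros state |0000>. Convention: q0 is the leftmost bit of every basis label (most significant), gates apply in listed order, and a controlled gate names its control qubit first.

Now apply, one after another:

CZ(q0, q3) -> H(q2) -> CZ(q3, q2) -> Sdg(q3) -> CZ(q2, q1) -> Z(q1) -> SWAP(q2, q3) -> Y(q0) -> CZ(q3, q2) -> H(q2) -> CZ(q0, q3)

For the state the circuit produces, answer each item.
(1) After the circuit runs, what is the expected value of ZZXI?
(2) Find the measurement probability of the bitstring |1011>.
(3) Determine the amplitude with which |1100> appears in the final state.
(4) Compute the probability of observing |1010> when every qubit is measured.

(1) The observable ZZXI averages to -1.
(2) Outcome |1011> occurs with probability 1/4.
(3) The amplitude on |1100> is 0.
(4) Outcome |1010> occurs with probability 1/4.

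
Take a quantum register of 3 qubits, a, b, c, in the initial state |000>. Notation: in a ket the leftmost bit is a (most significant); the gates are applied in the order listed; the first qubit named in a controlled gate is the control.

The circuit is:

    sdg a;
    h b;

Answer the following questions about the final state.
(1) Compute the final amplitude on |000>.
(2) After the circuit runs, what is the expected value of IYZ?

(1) |000> carries amplitude sqrt(2)/2 in the final state.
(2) In the final state, IYZ has expectation 0.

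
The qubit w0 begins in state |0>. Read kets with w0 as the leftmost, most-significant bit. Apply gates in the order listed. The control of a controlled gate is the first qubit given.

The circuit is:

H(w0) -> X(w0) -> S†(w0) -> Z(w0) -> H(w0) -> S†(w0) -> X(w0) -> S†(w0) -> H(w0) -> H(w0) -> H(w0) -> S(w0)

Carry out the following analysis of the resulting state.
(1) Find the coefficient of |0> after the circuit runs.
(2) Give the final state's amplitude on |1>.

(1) The final state's coefficient on |0> equals -sqrt(2)*I/2.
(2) The final state's coefficient on |1> equals -sqrt(2)*I/2.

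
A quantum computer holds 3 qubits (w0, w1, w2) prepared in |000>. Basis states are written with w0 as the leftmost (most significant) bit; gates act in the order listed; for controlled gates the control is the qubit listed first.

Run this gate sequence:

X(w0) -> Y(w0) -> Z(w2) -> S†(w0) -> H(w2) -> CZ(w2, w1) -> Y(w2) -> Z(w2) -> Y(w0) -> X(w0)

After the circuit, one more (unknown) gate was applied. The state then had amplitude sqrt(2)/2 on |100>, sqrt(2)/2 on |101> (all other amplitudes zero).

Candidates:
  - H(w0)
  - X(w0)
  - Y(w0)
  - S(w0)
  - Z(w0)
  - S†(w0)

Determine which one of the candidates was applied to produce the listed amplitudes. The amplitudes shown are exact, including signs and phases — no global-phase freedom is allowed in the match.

It was Y(w0) that produced the state shown.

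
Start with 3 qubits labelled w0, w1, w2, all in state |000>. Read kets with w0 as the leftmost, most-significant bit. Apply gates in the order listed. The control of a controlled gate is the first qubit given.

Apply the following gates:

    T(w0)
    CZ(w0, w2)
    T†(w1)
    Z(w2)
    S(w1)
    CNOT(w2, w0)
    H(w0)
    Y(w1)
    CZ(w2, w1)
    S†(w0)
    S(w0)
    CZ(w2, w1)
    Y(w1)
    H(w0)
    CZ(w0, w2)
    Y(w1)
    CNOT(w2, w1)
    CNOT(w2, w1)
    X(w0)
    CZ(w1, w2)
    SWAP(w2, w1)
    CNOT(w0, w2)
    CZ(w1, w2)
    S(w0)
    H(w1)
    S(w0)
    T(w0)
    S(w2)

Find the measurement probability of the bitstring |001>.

Outcome |001> occurs with probability 0. Key observation: gates 7-14 undo each other exactly, leaving only the rest of the circuit to track.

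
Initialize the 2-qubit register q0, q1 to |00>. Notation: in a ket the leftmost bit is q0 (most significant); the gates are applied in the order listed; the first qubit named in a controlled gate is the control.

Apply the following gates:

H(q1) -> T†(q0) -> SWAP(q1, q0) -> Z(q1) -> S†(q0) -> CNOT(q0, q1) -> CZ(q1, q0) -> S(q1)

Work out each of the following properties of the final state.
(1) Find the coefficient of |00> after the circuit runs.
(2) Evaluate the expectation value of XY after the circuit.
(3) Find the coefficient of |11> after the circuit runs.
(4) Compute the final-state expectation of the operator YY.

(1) |00> carries amplitude sqrt(2)/2 in the final state.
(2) The expectation value of XY is 0.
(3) |11> carries amplitude -sqrt(2)/2 in the final state.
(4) In the final state, YY has expectation 1.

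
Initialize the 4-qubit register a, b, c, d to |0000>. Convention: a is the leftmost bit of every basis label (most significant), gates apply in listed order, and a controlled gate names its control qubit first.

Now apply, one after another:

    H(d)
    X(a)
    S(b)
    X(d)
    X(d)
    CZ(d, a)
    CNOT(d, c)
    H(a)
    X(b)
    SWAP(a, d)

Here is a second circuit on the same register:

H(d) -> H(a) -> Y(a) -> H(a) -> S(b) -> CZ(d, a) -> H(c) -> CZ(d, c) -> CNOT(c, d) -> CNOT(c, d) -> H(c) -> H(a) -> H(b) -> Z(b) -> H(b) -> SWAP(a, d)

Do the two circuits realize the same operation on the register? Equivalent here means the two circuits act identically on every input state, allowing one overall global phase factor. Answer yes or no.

No: there is an input state on which the two circuits produce genuinely different outputs (not merely differing by a phase).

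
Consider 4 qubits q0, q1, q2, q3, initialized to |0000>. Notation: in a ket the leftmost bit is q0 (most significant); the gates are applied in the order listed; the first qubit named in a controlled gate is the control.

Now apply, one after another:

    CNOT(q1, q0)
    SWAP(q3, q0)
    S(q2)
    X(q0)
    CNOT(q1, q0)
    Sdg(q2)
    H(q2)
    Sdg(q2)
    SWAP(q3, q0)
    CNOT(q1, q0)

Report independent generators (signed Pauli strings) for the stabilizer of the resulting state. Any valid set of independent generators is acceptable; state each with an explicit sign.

The stabilizer group can be generated by -IIYI, +ZIII, +IZII, -IIIZ, among other valid generating sets.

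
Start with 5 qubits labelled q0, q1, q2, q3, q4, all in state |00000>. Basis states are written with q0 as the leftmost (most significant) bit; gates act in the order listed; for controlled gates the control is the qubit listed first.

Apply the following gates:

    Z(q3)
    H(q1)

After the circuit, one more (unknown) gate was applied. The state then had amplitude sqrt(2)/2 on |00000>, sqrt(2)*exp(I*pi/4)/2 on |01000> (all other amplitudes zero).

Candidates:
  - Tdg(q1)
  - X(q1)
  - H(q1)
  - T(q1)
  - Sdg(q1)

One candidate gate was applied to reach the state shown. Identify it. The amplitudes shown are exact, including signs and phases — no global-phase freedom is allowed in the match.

The unique candidate consistent with the amplitudes is T(q1).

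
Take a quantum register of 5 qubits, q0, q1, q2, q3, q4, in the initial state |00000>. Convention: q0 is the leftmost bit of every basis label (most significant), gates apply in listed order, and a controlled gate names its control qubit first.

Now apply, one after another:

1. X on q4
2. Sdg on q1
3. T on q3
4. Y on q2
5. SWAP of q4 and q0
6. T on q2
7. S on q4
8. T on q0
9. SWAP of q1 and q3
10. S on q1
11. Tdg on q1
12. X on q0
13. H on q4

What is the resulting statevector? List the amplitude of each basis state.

The final amplitudes are -sqrt(2)/2 on |00100>, -sqrt(2)/2 on |00101>, and 0 on every other basis state.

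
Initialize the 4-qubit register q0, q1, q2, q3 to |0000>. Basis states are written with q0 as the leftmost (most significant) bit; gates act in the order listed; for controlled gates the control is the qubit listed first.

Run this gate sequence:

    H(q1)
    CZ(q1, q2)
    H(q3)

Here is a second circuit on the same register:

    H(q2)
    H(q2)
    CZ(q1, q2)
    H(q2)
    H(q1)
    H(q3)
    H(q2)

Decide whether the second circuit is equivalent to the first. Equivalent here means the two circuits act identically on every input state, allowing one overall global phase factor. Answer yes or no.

No, they are not equivalent — no single phase factor reconciles the two unitaries.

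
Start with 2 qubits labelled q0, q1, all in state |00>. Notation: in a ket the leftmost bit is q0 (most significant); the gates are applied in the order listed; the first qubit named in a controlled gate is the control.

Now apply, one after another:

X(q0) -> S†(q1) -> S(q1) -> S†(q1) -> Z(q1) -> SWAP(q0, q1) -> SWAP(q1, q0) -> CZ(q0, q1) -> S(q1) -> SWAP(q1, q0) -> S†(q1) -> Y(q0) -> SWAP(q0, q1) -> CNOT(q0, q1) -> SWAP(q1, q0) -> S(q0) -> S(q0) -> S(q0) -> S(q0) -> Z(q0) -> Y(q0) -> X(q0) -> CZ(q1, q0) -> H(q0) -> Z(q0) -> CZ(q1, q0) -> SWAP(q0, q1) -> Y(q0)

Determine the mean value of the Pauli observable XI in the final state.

The expectation value of XI is 0. Key observation: gates 16-19 undo each other exactly, leaving only the rest of the circuit to track.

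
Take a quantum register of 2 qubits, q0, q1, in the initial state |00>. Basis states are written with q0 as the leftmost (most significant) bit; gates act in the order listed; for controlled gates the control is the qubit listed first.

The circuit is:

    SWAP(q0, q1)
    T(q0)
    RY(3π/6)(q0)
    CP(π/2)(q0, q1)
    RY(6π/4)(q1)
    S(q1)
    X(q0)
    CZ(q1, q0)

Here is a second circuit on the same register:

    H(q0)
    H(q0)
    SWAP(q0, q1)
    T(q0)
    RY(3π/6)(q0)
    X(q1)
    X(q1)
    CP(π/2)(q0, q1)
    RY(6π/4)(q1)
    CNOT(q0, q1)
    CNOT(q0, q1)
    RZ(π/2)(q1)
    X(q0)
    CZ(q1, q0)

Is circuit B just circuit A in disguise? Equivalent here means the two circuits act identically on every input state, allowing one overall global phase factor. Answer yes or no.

Yes: on every input state the two circuits agree up to one overall phase factor.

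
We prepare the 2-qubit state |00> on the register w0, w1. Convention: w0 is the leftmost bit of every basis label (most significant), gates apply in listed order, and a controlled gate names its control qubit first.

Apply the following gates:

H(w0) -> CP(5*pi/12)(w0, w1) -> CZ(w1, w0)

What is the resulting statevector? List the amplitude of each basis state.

The resulting statevector has amplitude sqrt(2)/2 on |00>, 0 on |01>, sqrt(2)/2 on |10>, 0 on |11>.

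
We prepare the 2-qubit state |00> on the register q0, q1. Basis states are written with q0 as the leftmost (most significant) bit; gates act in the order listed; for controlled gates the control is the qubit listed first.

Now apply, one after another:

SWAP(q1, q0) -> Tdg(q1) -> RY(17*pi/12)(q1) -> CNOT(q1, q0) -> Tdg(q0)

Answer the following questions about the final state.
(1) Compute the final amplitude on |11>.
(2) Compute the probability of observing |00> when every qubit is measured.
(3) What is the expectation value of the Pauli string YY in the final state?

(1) |11> carries amplitude (-sqrt(sqrt(2) + 2)/4 - sqrt(6 - 3*sqrt(2))/4)*exp(3*I*pi/4) in the final state.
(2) Outcome |00> occurs with probability -sqrt(6)/8 + sqrt(2)/8 + 1/2.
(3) The observable YY averages to 1/4 + sqrt(3)/4.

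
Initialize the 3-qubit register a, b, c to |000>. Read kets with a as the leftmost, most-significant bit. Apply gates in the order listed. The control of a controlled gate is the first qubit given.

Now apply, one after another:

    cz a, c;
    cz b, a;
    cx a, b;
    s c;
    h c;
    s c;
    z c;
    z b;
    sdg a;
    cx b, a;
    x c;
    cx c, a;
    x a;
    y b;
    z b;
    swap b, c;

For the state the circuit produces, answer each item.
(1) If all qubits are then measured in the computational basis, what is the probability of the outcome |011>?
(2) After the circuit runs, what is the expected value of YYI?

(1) Outcome |011> occurs with probability 1/2.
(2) The expectation value of YYI is 0.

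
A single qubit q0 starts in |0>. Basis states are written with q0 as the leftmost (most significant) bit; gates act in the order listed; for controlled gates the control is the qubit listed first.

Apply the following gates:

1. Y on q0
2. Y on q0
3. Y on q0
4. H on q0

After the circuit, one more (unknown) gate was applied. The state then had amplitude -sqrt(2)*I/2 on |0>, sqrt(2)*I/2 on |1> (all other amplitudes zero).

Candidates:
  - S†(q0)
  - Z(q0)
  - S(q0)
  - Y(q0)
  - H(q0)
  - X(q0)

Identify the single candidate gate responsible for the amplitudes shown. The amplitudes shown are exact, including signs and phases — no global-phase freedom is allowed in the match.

The applied gate was X(q0).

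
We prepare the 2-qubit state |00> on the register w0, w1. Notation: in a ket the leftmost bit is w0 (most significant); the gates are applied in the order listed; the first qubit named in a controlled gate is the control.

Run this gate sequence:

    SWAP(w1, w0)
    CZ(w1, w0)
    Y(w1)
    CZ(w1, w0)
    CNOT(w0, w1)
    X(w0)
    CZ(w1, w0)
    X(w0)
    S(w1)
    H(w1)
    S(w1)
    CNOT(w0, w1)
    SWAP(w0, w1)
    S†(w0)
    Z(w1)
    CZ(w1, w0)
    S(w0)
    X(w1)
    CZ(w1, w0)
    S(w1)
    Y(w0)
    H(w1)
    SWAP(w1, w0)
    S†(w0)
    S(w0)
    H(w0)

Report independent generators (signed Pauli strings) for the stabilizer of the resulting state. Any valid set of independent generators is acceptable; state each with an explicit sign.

The final state is stabilized by the group generated by +IY, -ZI; other independent generating sets are equally valid.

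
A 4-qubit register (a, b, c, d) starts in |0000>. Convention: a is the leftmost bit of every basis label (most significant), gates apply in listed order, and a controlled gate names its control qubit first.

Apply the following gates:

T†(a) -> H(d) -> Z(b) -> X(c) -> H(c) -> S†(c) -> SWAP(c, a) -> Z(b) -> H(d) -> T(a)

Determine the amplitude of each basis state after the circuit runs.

After the circuit, the state carries amplitude sqrt(2)/2 on |0000>, sqrt(2)*exp(3*I*pi/4)/2 on |1000>, and 0 on every other basis state.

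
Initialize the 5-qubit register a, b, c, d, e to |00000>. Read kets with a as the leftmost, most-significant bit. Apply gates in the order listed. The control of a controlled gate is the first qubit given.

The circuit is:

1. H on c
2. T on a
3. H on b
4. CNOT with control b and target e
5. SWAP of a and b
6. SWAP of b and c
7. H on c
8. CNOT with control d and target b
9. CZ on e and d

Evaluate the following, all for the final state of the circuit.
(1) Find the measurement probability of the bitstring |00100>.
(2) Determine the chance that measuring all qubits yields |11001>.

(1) Outcome |00100> occurs with probability 1/8.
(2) A full measurement returns |11001> with probability 1/8.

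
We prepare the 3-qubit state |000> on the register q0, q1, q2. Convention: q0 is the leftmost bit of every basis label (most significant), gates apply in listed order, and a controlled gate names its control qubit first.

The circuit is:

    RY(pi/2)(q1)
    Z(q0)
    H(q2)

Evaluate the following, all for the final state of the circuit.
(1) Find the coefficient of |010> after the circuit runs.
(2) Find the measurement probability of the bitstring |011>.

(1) The final state's coefficient on |010> equals 1/2.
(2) A full measurement returns |011> with probability 1/4.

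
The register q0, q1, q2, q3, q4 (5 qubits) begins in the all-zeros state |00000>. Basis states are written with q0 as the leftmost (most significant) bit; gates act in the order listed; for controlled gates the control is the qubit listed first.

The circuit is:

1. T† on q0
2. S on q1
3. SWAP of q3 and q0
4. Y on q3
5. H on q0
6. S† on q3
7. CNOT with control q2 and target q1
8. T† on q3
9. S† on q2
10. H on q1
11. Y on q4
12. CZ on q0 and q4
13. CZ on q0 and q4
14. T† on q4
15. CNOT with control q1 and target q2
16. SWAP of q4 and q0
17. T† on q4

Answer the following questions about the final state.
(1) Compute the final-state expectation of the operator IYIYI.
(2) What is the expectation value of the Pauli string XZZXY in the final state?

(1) In the final state, IYIYI has expectation 0.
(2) In the final state, XZZXY has expectation 0.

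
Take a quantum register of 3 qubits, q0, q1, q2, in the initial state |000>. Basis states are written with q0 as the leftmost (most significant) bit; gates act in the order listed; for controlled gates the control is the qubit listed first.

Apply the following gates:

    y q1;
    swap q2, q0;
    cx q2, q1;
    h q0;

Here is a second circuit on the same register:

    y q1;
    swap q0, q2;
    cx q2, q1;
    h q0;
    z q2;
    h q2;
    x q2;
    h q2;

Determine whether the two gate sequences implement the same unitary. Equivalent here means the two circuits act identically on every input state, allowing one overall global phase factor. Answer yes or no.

Yes: on every input state the two circuits agree up to one overall phase factor.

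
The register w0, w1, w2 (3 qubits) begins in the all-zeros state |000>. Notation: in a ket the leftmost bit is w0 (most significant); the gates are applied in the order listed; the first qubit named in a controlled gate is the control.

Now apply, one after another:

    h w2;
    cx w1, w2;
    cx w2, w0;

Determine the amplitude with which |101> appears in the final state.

The amplitude on |101> is sqrt(2)/2.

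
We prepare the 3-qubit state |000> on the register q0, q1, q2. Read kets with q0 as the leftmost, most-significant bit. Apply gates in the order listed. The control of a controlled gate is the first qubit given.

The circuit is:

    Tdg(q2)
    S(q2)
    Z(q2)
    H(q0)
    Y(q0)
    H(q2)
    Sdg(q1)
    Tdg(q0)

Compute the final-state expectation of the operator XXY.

The observable XXY averages to 0.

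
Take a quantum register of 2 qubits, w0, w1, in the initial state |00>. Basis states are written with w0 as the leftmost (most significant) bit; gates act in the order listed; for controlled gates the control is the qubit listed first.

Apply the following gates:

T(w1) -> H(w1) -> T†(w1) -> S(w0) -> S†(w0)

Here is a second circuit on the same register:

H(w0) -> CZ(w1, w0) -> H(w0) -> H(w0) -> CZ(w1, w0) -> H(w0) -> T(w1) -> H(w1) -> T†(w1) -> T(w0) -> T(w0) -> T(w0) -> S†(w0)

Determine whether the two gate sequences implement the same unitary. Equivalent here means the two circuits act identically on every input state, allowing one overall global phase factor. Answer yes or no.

No, they are not equivalent — no single phase factor reconciles the two unitaries.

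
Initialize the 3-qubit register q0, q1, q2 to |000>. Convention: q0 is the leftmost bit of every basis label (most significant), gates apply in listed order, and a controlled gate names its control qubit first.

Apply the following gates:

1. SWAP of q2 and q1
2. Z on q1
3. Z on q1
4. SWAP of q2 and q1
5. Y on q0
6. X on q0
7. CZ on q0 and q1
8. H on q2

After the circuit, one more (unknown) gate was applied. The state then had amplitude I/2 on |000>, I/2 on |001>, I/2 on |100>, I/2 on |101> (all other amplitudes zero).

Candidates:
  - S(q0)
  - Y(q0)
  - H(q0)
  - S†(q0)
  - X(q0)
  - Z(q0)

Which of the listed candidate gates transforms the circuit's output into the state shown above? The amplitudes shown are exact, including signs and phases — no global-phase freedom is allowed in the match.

The unique candidate consistent with the amplitudes is H(q0). Key observation: gates 1-4 undo each other exactly, leaving only the rest of the circuit to track.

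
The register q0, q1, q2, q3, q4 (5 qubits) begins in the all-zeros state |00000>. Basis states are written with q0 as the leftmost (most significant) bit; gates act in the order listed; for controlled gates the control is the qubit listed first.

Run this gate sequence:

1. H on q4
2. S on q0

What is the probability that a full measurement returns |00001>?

Outcome |00001> occurs with probability 1/2.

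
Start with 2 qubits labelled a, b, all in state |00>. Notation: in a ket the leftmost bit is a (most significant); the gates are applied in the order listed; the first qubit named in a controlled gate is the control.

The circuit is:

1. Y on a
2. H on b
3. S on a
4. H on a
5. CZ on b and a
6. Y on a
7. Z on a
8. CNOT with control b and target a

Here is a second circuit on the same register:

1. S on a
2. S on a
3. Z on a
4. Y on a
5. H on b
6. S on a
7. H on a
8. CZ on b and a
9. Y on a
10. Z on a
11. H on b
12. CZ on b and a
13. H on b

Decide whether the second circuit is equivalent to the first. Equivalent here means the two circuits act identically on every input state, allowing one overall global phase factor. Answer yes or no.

No: there is an input state on which the two circuits produce genuinely different outputs (not merely differing by a phase).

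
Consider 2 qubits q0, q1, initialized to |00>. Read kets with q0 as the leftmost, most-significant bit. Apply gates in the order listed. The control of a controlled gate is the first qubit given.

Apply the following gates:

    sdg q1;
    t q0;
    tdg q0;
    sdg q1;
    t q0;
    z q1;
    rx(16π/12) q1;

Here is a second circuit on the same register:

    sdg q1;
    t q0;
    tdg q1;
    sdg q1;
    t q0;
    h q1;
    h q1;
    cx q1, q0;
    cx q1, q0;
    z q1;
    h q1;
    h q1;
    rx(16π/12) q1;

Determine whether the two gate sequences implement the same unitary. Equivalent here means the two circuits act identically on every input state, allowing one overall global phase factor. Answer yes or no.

No — the two circuits implement different unitaries, even allowing a global phase.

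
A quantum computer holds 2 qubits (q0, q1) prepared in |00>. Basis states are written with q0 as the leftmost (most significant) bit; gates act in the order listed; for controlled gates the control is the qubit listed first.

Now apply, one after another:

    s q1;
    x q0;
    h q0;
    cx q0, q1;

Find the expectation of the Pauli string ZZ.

In the final state, ZZ has expectation 1.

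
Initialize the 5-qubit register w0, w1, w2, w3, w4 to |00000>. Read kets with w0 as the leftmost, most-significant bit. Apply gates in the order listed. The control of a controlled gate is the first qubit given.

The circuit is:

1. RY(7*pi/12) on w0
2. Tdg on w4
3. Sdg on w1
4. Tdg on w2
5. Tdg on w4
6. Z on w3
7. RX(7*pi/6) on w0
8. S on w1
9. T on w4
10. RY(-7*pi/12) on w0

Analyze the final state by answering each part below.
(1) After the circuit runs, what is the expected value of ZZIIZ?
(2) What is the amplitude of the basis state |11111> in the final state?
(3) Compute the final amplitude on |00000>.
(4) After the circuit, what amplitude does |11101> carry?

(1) In the final state, ZZIIZ has expectation 7/8.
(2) The amplitude on |11111> is 0.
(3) The final state's coefficient on |00000> equals -sqrt(6)/4 + sqrt(2)/4 - I/2 - sqrt(3)*I/4.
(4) The final state's coefficient on |11101> equals 0.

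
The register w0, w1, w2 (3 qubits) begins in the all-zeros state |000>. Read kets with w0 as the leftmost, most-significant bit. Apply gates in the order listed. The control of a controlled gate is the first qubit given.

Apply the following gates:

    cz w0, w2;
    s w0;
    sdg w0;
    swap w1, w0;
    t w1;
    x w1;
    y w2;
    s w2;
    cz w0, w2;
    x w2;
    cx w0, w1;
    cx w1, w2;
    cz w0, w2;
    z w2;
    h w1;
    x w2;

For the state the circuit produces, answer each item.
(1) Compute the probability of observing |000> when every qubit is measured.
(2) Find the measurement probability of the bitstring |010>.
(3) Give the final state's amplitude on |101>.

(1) A full measurement returns |000> with probability 1/2.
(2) A full measurement returns |010> with probability 1/2.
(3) The amplitude on |101> is 0.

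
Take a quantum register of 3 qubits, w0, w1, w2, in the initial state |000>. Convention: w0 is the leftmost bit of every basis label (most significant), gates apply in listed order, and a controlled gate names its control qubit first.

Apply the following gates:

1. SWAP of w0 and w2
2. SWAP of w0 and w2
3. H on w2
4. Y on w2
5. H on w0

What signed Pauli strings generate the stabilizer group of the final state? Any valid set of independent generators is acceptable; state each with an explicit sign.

The final state is stabilized by the group generated by +XII, -IIX, +IZI; other independent generating sets are equally valid. Key observation: steps 1-2 multiply out to the identity, so the circuit reduces to the remaining gates.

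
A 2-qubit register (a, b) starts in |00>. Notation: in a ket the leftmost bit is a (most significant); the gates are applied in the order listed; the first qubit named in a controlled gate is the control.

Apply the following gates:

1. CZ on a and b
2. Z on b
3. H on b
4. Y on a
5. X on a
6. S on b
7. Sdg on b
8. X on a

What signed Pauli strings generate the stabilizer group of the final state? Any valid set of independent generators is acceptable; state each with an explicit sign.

The stabilizer group can be generated by +IX, -ZI, among other valid generating sets. Key observation: steps 5-8 multiply out to the identity, so the circuit reduces to the remaining gates.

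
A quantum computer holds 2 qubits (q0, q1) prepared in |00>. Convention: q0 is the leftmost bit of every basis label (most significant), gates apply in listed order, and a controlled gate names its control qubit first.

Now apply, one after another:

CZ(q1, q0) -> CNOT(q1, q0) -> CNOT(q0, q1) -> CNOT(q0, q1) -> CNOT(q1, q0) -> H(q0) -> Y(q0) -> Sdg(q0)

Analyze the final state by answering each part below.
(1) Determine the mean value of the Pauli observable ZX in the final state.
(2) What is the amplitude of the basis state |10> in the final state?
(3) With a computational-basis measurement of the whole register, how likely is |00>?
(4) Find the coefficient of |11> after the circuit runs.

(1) The observable ZX averages to 0. Key observation: steps 2-5 multiply out to the identity, so the circuit reduces to the remaining gates.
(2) The amplitude on |10> is sqrt(2)/2.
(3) Outcome |00> occurs with probability 1/2.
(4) The final state's coefficient on |11> equals 0.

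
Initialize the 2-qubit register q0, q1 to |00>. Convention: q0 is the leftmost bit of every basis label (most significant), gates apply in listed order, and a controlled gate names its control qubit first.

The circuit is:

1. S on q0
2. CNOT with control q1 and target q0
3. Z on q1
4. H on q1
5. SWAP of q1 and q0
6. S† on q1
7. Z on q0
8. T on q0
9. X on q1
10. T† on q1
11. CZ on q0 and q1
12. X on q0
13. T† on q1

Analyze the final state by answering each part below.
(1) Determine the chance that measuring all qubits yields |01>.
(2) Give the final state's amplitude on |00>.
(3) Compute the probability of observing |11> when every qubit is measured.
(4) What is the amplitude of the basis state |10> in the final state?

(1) A full measurement returns |01> with probability 1/2.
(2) The amplitude on |00> is 0.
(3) A full measurement returns |11> with probability 1/2.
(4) The final state's coefficient on |10> equals 0.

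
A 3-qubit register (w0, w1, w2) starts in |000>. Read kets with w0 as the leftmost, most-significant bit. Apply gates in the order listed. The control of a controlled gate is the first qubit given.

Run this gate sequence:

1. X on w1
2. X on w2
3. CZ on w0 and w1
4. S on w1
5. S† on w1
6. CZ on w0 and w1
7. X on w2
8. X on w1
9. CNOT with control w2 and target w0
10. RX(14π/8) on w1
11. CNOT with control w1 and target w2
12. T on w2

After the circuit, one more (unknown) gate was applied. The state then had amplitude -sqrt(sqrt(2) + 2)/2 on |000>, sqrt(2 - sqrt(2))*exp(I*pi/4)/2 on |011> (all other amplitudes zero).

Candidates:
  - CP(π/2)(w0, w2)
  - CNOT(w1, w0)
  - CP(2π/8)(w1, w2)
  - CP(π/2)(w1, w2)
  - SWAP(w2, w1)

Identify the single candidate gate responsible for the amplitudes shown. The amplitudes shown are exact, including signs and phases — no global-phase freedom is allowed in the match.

The unique candidate consistent with the amplitudes is CP(π/2)(w1, w2). Key observation: gates 1-8 undo each other exactly, leaving only the rest of the circuit to track.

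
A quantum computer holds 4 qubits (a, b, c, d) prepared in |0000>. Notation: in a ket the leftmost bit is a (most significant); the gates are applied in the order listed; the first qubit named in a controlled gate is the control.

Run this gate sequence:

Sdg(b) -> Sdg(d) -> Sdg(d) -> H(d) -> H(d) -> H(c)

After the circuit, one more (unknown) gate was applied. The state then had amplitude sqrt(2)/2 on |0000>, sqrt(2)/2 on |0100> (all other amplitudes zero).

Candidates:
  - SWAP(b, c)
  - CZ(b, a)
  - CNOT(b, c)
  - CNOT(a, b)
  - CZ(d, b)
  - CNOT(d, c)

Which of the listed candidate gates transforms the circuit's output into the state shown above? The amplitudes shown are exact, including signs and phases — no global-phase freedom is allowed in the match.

The unique candidate consistent with the amplitudes is SWAP(b, c). Key observation: gates 4-5 undo each other exactly, leaving only the rest of the circuit to track.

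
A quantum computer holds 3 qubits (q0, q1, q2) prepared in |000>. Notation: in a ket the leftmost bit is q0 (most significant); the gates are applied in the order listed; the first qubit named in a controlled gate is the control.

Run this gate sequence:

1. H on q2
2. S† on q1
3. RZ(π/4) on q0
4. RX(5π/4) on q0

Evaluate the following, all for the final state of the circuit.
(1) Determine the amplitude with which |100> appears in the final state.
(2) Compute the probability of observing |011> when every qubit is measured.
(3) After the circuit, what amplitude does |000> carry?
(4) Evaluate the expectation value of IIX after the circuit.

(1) The amplitude on |100> is -sqrt(2*sqrt(2) + 4)*exp(3*I*pi/8)/4.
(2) Outcome |011> occurs with probability 0.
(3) |000> carries amplitude sqrt(4 - 2*sqrt(2))*exp(7*I*pi/8)/4 in the final state.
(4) In the final state, IIX has expectation 1.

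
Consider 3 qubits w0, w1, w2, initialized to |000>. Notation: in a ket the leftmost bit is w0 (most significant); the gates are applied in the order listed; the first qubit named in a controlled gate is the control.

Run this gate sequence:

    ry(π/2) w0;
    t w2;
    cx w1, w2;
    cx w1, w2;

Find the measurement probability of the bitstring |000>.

The probability of measuring |000> is 1/2.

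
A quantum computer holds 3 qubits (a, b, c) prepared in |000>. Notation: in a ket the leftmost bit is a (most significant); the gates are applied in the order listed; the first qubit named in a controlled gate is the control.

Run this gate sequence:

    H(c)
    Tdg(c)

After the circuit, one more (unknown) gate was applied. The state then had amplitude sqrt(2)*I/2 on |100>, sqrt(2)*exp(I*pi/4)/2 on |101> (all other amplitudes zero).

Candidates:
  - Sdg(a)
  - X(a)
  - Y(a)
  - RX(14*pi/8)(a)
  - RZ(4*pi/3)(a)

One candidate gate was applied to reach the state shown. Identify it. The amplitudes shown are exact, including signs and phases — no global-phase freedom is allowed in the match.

It was Y(a) that produced the state shown.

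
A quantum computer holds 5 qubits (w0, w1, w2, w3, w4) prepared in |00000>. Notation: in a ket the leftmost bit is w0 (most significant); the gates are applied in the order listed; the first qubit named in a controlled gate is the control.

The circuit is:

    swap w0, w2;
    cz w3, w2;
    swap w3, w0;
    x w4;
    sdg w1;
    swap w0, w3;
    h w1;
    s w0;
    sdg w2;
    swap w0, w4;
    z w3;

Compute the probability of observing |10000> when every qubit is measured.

The probability of measuring |10000> is 1/2.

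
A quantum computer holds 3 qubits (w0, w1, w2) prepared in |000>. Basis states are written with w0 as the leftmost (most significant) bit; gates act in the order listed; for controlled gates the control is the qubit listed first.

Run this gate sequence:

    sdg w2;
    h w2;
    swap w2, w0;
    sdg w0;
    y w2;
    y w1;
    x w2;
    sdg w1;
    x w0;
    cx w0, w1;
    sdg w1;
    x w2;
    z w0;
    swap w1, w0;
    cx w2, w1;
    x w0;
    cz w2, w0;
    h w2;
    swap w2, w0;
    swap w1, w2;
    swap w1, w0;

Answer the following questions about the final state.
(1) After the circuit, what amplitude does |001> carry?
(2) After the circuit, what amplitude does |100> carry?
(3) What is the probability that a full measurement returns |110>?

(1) |001> carries amplitude -I/2 in the final state.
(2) The amplitude on |100> is I/2.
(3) Outcome |110> occurs with probability 1/4.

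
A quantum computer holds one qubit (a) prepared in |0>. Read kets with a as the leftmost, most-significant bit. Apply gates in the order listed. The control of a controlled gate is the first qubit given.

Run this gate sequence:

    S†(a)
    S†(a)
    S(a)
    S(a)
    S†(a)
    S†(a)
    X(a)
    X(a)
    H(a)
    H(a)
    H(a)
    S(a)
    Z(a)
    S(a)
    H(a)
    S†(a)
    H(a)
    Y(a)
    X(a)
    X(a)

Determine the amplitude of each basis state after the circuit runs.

The resulting statevector has amplitude -sqrt(2)*I/2 on |0>, sqrt(2)*I/2 on |1>.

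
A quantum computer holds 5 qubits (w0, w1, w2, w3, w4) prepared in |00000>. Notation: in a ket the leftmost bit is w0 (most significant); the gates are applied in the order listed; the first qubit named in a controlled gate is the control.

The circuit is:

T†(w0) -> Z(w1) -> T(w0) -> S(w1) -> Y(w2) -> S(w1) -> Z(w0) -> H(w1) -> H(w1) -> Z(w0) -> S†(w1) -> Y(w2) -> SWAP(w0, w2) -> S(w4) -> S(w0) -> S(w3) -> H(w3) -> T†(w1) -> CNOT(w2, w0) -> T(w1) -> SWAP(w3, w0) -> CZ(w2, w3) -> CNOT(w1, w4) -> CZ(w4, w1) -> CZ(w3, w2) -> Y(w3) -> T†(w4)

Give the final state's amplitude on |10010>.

The amplitude on |10010> is sqrt(2)*I/2. Key observation: steps 5-12 multiply out to the identity, so the circuit reduces to the remaining gates.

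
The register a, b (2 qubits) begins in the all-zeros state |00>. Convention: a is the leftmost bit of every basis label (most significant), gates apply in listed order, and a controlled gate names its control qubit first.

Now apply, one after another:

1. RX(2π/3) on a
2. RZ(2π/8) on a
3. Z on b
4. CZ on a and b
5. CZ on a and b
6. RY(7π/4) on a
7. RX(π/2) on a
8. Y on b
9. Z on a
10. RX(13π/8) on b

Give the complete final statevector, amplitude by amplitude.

After the circuit, the state carries amplitude -sqrt(2)*I*sqrt(1/2 - sqrt(2)/4)*exp(-I*pi/8)*sin(3*pi/16)/4 - sqrt(2)*sqrt(sqrt(2)/4 + 1/2)*exp(-I*pi/8)*sin(3*pi/16)/4 + sqrt(6)*I*sqrt(1/2 - sqrt(2)/4)*exp(I*pi/8)*sin(3*pi/16)/4 + sqrt(6)*sqrt(sqrt(2)/4 + 1/2)*exp(I*pi/8)*sin(3*pi/16)/4 on |00>, -sqrt(6)*I*sqrt(sqrt(2)/4 + 1/2)*exp(I*pi/8)*cos(3*pi/16)/4 - sqrt(2)*sqrt(1/2 - sqrt(2)/4)*exp(-I*pi/8)*cos(3*pi/16)/4 + sqrt(6)*sqrt(1/2 - sqrt(2)/4)*exp(I*pi/8)*cos(3*pi/16)/4 + sqrt(2)*I*sqrt(sqrt(2)/4 + 1/2)*exp(-I*pi/8)*cos(3*pi/16)/4 on |01>, -sqrt(6)*I*sqrt(sqrt(2)/4 + 1/2)*exp(I*pi/8)*sin(3*pi/16)/4 - sqrt(2)*I*sqrt(sqrt(2)/4 + 1/2)*exp(-I*pi/8)*sin(3*pi/16)/4 - sqrt(6)*sqrt(1/2 - sqrt(2)/4)*exp(I*pi/8)*sin(3*pi/16)/4 - sqrt(2)*sqrt(1/2 - sqrt(2)/4)*exp(-I*pi/8)*sin(3*pi/16)/4 on |10>, -sqrt(6)*sqrt(sqrt(2)/4 + 1/2)*exp(I*pi/8)*cos(3*pi/16)/4 - sqrt(2)*sqrt(sqrt(2)/4 + 1/2)*exp(-I*pi/8)*cos(3*pi/16)/4 + sqrt(2)*I*sqrt(1/2 - sqrt(2)/4)*exp(-I*pi/8)*cos(3*pi/16)/4 + sqrt(6)*I*sqrt(1/2 - sqrt(2)/4)*exp(I*pi/8)*cos(3*pi/16)/4 on |11>. Key observation: the block from step 4 through step 5 cancels to the identity and can be dropped.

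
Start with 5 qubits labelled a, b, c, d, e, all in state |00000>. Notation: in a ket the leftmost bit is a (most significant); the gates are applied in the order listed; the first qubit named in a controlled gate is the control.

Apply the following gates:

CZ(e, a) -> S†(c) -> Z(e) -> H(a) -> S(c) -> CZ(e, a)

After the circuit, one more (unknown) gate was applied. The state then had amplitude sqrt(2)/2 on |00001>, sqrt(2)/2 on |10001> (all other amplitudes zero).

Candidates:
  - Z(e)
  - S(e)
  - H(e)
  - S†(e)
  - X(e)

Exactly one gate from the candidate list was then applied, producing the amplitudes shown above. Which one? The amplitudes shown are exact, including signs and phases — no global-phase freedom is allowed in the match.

The unique candidate consistent with the amplitudes is X(e).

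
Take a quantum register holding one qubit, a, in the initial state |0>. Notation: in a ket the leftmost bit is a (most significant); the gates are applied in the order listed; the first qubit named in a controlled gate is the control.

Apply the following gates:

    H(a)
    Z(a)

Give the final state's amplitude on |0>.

The final state's coefficient on |0> equals sqrt(2)/2.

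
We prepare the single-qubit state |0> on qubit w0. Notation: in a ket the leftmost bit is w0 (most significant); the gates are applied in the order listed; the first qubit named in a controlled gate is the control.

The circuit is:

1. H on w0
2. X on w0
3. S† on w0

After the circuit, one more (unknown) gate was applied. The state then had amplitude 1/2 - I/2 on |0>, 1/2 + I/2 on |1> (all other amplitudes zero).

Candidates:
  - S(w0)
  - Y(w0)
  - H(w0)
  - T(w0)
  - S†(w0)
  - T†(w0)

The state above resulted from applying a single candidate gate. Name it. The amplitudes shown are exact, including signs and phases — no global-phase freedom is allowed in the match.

It was H(w0) that produced the state shown.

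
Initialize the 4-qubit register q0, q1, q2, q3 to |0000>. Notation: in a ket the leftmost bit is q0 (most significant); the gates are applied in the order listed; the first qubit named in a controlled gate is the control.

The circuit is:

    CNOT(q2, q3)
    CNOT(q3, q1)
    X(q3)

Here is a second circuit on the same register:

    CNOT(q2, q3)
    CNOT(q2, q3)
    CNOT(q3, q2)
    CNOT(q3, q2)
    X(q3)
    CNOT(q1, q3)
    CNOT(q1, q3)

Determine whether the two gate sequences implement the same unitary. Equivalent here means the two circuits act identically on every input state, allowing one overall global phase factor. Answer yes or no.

No: there is an input state on which the two circuits produce genuinely different outputs (not merely differing by a phase).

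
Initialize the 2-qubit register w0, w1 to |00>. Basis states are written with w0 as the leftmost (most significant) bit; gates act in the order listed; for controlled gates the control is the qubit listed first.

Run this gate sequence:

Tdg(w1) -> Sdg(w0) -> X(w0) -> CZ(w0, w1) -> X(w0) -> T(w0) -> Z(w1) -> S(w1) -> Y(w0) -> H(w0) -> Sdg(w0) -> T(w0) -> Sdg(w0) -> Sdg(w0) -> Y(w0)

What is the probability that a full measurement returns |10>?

Outcome |10> occurs with probability 1/2.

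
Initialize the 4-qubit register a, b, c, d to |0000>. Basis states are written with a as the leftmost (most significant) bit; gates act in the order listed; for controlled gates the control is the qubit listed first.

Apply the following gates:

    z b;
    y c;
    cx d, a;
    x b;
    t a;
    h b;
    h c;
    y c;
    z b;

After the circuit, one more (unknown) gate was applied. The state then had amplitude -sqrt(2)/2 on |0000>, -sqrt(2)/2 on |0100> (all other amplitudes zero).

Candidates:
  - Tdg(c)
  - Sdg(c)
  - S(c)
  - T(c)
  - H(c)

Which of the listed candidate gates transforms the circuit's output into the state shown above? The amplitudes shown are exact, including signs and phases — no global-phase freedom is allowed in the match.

The applied gate was H(c).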